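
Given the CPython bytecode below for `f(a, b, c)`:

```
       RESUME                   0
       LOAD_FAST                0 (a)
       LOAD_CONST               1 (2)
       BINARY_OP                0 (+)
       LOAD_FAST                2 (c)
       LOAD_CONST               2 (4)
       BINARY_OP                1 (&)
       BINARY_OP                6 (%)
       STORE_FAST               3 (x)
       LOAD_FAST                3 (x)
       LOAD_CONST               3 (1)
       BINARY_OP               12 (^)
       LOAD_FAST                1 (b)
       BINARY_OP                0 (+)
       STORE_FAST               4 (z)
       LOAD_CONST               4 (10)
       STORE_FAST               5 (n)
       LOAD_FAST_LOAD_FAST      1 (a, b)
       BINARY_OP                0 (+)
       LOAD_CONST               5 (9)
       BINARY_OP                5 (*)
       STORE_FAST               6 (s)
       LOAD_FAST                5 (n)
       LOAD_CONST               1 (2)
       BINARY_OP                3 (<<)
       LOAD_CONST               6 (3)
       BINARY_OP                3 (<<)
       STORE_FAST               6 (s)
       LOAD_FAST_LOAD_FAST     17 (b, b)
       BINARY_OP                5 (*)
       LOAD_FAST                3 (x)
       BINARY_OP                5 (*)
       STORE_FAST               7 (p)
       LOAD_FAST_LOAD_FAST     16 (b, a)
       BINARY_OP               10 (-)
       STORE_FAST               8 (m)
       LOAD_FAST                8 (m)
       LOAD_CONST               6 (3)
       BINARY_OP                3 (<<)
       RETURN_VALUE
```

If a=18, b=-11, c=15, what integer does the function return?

-232

LOAD_FAST a → push 18. Stack: [18]
LOAD_CONST → push 2. Stack: [18, 2]
BINARY_OP + → 18 + 2 = 20. Stack: [20]
LOAD_FAST c → push 15. Stack: [20, 15]
LOAD_CONST → push 4. Stack: [20, 15, 4]
BINARY_OP & → 15 & 4 = 4. Stack: [20, 4]
BINARY_OP % → 20 % 4 = 0. Stack: [0]
STORE_FAST x → x=0. Stack: []
LOAD_FAST x → push 0. Stack: [0]
LOAD_CONST → push 1. Stack: [0, 1]
BINARY_OP ^ → 0 ^ 1 = 1. Stack: [1]
LOAD_FAST b → push -11. Stack: [1, -11]
BINARY_OP + → 1 + -11 = -10. Stack: [-10]
STORE_FAST z → z=-10. Stack: []
LOAD_CONST → push 10. Stack: [10]
STORE_FAST n → n=10. Stack: []
LOAD_FAST_LOAD_FAST a,b → push 18,-11. Stack: [18, -11]
BINARY_OP + → 18 + -11 = 7. Stack: [7]
LOAD_CONST → push 9. Stack: [7, 9]
BINARY_OP * → 7 * 9 = 63. Stack: [63]
STORE_FAST s → s=63. Stack: []
LOAD_FAST n → push 10. Stack: [10]
LOAD_CONST → push 2. Stack: [10, 2]
BINARY_OP << → 10 << 2 = 40. Stack: [40]
LOAD_CONST → push 3. Stack: [40, 3]
BINARY_OP << → 40 << 3 = 320. Stack: [320]
STORE_FAST s → s=320. Stack: []
LOAD_FAST_LOAD_FAST b,b → push -11,-11. Stack: [-11, -11]
BINARY_OP * → -11 * -11 = 121. Stack: [121]
LOAD_FAST x → push 0. Stack: [121, 0]
BINARY_OP * → 121 * 0 = 0. Stack: [0]
STORE_FAST p → p=0. Stack: []
LOAD_FAST_LOAD_FAST b,a → push -11,18. Stack: [-11, 18]
BINARY_OP - → -11 - 18 = -29. Stack: [-29]
STORE_FAST m → m=-29. Stack: []
LOAD_FAST m → push -29. Stack: [-29]
LOAD_CONST → push 3. Stack: [-29, 3]
BINARY_OP << → -29 << 3 = -232. Stack: [-232]
RETURN_VALUE → return -232.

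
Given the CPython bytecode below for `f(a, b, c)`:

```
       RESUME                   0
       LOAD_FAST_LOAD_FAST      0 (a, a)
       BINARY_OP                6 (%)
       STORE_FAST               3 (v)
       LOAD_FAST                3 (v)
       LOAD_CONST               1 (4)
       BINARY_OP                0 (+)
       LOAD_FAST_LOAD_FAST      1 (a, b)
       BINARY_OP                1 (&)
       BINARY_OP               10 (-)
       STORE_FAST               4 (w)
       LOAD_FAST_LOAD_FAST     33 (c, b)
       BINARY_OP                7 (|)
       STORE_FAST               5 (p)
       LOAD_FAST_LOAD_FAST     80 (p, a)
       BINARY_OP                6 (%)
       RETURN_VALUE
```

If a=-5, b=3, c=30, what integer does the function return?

LOAD_FAST_LOAD_FAST a,a → push -5,-5. Stack: [-5, -5]
BINARY_OP % → -5 % -5 = 0. Stack: [0]
STORE_FAST v → v=0. Stack: []
LOAD_FAST v → push 0. Stack: [0]
LOAD_CONST → push 4. Stack: [0, 4]
BINARY_OP + → 0 + 4 = 4. Stack: [4]
LOAD_FAST_LOAD_FAST a,b → push -5,3. Stack: [4, -5, 3]
BINARY_OP & → -5 & 3 = 3. Stack: [4, 3]
BINARY_OP - → 4 - 3 = 1. Stack: [1]
STORE_FAST w → w=1. Stack: []
LOAD_FAST_LOAD_FAST c,b → push 30,3. Stack: [30, 3]
BINARY_OP | → 30 | 3 = 31. Stack: [31]
STORE_FAST p → p=31. Stack: []
LOAD_FAST_LOAD_FAST p,a → push 31,-5. Stack: [31, -5]
BINARY_OP % → 31 % -5 = -4. Stack: [-4]
RETURN_VALUE → return -4.

-4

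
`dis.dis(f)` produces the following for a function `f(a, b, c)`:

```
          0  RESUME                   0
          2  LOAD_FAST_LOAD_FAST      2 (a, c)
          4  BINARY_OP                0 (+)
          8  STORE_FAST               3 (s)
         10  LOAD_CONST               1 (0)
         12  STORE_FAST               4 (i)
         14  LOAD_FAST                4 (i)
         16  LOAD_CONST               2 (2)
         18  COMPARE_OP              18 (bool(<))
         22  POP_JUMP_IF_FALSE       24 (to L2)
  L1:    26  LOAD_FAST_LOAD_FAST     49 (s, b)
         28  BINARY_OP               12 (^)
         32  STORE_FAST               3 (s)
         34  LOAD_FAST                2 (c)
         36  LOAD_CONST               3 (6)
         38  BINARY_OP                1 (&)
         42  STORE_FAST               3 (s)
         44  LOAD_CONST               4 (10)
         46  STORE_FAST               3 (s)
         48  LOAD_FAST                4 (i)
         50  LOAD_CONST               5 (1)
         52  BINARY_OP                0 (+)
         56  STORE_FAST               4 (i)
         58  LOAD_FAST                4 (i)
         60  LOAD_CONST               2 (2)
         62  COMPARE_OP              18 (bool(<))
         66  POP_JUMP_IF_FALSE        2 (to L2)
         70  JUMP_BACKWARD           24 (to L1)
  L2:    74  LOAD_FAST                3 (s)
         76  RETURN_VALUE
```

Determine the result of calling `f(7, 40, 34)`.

10

LOAD_FAST_LOAD_FAST a,c → push 7,34. Stack: [7, 34]
BINARY_OP + → 7 + 34 = 41. Stack: [41]
STORE_FAST s → s=41. Stack: []
LOAD_CONST → push 0. Stack: [0]
STORE_FAST i → i=0. Stack: []
LOAD_FAST i → push 0. Stack: [0]
LOAD_CONST → push 2. Stack: [0, 2]
COMPARE_OP bool(<) → 0 vs 2 = True. Stack: [True]
POP_JUMP_IF_FALSE → pop True; no jump. Stack: []
LOAD_FAST_LOAD_FAST s,b → push 41,40. Stack: [41, 40]
BINARY_OP ^ → 41 ^ 40 = 1. Stack: [1]
STORE_FAST s → s=1. Stack: []
LOAD_FAST c → push 34. Stack: [34]
LOAD_CONST → push 6. Stack: [34, 6]
BINARY_OP & → 34 & 6 = 2. Stack: [2]
STORE_FAST s → s=2. Stack: []
LOAD_CONST → push 10. Stack: [10]
STORE_FAST s → s=10. Stack: []
LOAD_FAST i → push 0. Stack: [0]
LOAD_CONST → push 1. Stack: [0, 1]
BINARY_OP + → 0 + 1 = 1. Stack: [1]
STORE_FAST i → i=1. Stack: []
LOAD_FAST i → push 1. Stack: [1]
LOAD_CONST → push 2. Stack: [1, 2]
COMPARE_OP bool(<) → 1 vs 2 = True. Stack: [True]
POP_JUMP_IF_FALSE → pop True; no jump. Stack: []
LOAD_FAST_LOAD_FAST s,b → push 10,40. Stack: [10, 40]
BINARY_OP ^ → 10 ^ 40 = 34. Stack: [34]
STORE_FAST s → s=34. Stack: []
LOAD_FAST c → push 34. Stack: [34]
LOAD_CONST → push 6. Stack: [34, 6]
BINARY_OP & → 34 & 6 = 2. Stack: [2]
STORE_FAST s → s=2. Stack: []
LOAD_CONST → push 10. Stack: [10]
STORE_FAST s → s=10. Stack: []
LOAD_FAST i → push 1. Stack: [1]
LOAD_CONST → push 1. Stack: [1, 1]
BINARY_OP + → 1 + 1 = 2. Stack: [2]
STORE_FAST i → i=2. Stack: []
LOAD_FAST i → push 2. Stack: [2]
LOAD_CONST → push 2. Stack: [2, 2]
COMPARE_OP bool(<) → 2 vs 2 = False. Stack: [False]
POP_JUMP_IF_FALSE → pop False; jump. Stack: []
LOAD_FAST s → push 10. Stack: [10]
RETURN_VALUE → return 10.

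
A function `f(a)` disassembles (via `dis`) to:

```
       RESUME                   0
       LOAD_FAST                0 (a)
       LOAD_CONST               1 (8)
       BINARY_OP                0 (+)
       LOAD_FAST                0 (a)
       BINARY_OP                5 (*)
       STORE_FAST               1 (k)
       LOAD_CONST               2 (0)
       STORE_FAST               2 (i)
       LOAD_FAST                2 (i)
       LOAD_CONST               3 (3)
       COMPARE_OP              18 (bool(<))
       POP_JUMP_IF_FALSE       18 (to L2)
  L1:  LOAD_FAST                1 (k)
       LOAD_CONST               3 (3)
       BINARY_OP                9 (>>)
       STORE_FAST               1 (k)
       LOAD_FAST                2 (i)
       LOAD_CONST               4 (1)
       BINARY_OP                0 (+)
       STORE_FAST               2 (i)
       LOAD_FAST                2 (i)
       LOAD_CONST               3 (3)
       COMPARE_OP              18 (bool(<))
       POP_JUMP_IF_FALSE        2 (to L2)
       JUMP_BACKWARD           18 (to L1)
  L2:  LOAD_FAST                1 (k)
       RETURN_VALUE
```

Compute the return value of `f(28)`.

LOAD_FAST a → push 28. Stack: [28]
LOAD_CONST → push 8. Stack: [28, 8]
BINARY_OP + → 28 + 8 = 36. Stack: [36]
LOAD_FAST a → push 28. Stack: [36, 28]
BINARY_OP * → 36 * 28 = 1008. Stack: [1008]
STORE_FAST k → k=1008. Stack: []
LOAD_CONST → push 0. Stack: [0]
STORE_FAST i → i=0. Stack: []
LOAD_FAST i → push 0. Stack: [0]
LOAD_CONST → push 3. Stack: [0, 3]
COMPARE_OP bool(<) → 0 vs 3 = True. Stack: [True]
POP_JUMP_IF_FALSE → pop True; no jump. Stack: []
LOAD_FAST k → push 1008. Stack: [1008]
LOAD_CONST → push 3. Stack: [1008, 3]
BINARY_OP >> → 1008 >> 3 = 126. Stack: [126]
STORE_FAST k → k=126. Stack: []
LOAD_FAST i → push 0. Stack: [0]
LOAD_CONST → push 1. Stack: [0, 1]
BINARY_OP + → 0 + 1 = 1. Stack: [1]
STORE_FAST i → i=1. Stack: []
LOAD_FAST i → push 1. Stack: [1]
LOAD_CONST → push 3. Stack: [1, 3]
COMPARE_OP bool(<) → 1 vs 3 = True. Stack: [True]
POP_JUMP_IF_FALSE → pop True; no jump. Stack: []
LOAD_FAST k → push 126. Stack: [126]
LOAD_CONST → push 3. Stack: [126, 3]
BINARY_OP >> → 126 >> 3 = 15. Stack: [15]
STORE_FAST k → k=15. Stack: []
LOAD_FAST i → push 1. Stack: [1]
LOAD_CONST → push 1. Stack: [1, 1]
BINARY_OP + → 1 + 1 = 2. Stack: [2]
STORE_FAST i → i=2. Stack: []
LOAD_FAST i → push 2. Stack: [2]
LOAD_CONST → push 3. Stack: [2, 3]
COMPARE_OP bool(<) → 2 vs 3 = True. Stack: [True]
POP_JUMP_IF_FALSE → pop True; no jump. Stack: []
LOAD_FAST k → push 15. Stack: [15]
LOAD_CONST → push 3. Stack: [15, 3]
BINARY_OP >> → 15 >> 3 = 1. Stack: [1]
STORE_FAST k → k=1. Stack: []
LOAD_FAST i → push 2. Stack: [2]
LOAD_CONST → push 1. Stack: [2, 1]
BINARY_OP + → 2 + 1 = 3. Stack: [3]
STORE_FAST i → i=3. Stack: []
LOAD_FAST i → push 3. Stack: [3]
LOAD_CONST → push 3. Stack: [3, 3]
COMPARE_OP bool(<) → 3 vs 3 = False. Stack: [False]
POP_JUMP_IF_FALSE → pop False; jump. Stack: []
LOAD_FAST k → push 1. Stack: [1]
RETURN_VALUE → return 1.

1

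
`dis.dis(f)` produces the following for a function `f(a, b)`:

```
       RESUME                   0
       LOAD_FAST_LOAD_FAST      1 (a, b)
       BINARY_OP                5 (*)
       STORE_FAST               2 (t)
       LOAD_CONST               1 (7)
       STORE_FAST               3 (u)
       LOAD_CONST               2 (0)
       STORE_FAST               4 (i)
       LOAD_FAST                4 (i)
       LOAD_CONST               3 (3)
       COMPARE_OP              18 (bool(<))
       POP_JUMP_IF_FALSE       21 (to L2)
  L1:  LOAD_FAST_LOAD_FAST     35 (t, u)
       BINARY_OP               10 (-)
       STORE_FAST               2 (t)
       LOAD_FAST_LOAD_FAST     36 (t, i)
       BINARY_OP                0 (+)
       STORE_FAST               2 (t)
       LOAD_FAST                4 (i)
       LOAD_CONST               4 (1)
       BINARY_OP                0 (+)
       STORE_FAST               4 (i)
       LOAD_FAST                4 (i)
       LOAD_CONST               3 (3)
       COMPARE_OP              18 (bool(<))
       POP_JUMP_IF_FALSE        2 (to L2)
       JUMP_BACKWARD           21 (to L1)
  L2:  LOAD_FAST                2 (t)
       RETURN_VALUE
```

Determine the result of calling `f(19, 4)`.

LOAD_FAST_LOAD_FAST a,b → push 19,4. Stack: [19, 4]
BINARY_OP * → 19 * 4 = 76. Stack: [76]
STORE_FAST t → t=76. Stack: []
LOAD_CONST → push 7. Stack: [7]
STORE_FAST u → u=7. Stack: []
LOAD_CONST → push 0. Stack: [0]
STORE_FAST i → i=0. Stack: []
LOAD_FAST i → push 0. Stack: [0]
LOAD_CONST → push 3. Stack: [0, 3]
COMPARE_OP bool(<) → 0 vs 3 = True. Stack: [True]
POP_JUMP_IF_FALSE → pop True; no jump. Stack: []
LOAD_FAST_LOAD_FAST t,u → push 76,7. Stack: [76, 7]
BINARY_OP - → 76 - 7 = 69. Stack: [69]
STORE_FAST t → t=69. Stack: []
LOAD_FAST_LOAD_FAST t,i → push 69,0. Stack: [69, 0]
BINARY_OP + → 69 + 0 = 69. Stack: [69]
STORE_FAST t → t=69. Stack: []
LOAD_FAST i → push 0. Stack: [0]
LOAD_CONST → push 1. Stack: [0, 1]
BINARY_OP + → 0 + 1 = 1. Stack: [1]
STORE_FAST i → i=1. Stack: []
LOAD_FAST i → push 1. Stack: [1]
LOAD_CONST → push 3. Stack: [1, 3]
COMPARE_OP bool(<) → 1 vs 3 = True. Stack: [True]
POP_JUMP_IF_FALSE → pop True; no jump. Stack: []
LOAD_FAST_LOAD_FAST t,u → push 69,7. Stack: [69, 7]
BINARY_OP - → 69 - 7 = 62. Stack: [62]
STORE_FAST t → t=62. Stack: []
LOAD_FAST_LOAD_FAST t,i → push 62,1. Stack: [62, 1]
BINARY_OP + → 62 + 1 = 63. Stack: [63]
STORE_FAST t → t=63. Stack: []
LOAD_FAST i → push 1. Stack: [1]
LOAD_CONST → push 1. Stack: [1, 1]
BINARY_OP + → 1 + 1 = 2. Stack: [2]
STORE_FAST i → i=2. Stack: []
LOAD_FAST i → push 2. Stack: [2]
LOAD_CONST → push 3. Stack: [2, 3]
COMPARE_OP bool(<) → 2 vs 3 = True. Stack: [True]
POP_JUMP_IF_FALSE → pop True; no jump. Stack: []
LOAD_FAST_LOAD_FAST t,u → push 63,7. Stack: [63, 7]
BINARY_OP - → 63 - 7 = 56. Stack: [56]
STORE_FAST t → t=56. Stack: []
LOAD_FAST_LOAD_FAST t,i → push 56,2. Stack: [56, 2]
BINARY_OP + → 56 + 2 = 58. Stack: [58]
STORE_FAST t → t=58. Stack: []
LOAD_FAST i → push 2. Stack: [2]
LOAD_CONST → push 1. Stack: [2, 1]
BINARY_OP + → 2 + 1 = 3. Stack: [3]
STORE_FAST i → i=3. Stack: []
LOAD_FAST i → push 3. Stack: [3]
LOAD_CONST → push 3. Stack: [3, 3]
COMPARE_OP bool(<) → 3 vs 3 = False. Stack: [False]
POP_JUMP_IF_FALSE → pop False; jump. Stack: []
LOAD_FAST t → push 58. Stack: [58]
RETURN_VALUE → return 58.

58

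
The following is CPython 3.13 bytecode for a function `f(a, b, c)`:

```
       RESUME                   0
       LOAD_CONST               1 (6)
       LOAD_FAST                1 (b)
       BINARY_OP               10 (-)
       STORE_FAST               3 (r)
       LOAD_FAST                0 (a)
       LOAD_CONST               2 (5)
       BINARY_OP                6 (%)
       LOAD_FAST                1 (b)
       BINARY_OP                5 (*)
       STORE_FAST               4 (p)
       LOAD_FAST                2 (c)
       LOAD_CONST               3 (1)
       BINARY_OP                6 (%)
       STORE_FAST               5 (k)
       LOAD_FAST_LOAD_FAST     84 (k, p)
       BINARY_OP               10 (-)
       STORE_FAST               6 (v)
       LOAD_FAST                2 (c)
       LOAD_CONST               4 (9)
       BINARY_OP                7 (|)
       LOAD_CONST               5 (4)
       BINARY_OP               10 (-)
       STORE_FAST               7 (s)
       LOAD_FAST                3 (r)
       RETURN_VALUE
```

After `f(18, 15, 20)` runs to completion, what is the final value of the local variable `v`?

-45

LOAD_CONST → push 6. Stack: [6]
LOAD_FAST b → push 15. Stack: [6, 15]
BINARY_OP - → 6 - 15 = -9. Stack: [-9]
STORE_FAST r → r=-9. Stack: []
LOAD_FAST a → push 18. Stack: [18]
LOAD_CONST → push 5. Stack: [18, 5]
BINARY_OP % → 18 % 5 = 3. Stack: [3]
LOAD_FAST b → push 15. Stack: [3, 15]
BINARY_OP * → 3 * 15 = 45. Stack: [45]
STORE_FAST p → p=45. Stack: []
LOAD_FAST c → push 20. Stack: [20]
LOAD_CONST → push 1. Stack: [20, 1]
BINARY_OP % → 20 % 1 = 0. Stack: [0]
STORE_FAST k → k=0. Stack: []
LOAD_FAST_LOAD_FAST k,p → push 0,45. Stack: [0, 45]
BINARY_OP - → 0 - 45 = -45. Stack: [-45]
STORE_FAST v → v=-45. Stack: []
LOAD_FAST c → push 20. Stack: [20]
LOAD_CONST → push 9. Stack: [20, 9]
BINARY_OP | → 20 | 9 = 29. Stack: [29]
LOAD_CONST → push 4. Stack: [29, 4]
BINARY_OP - → 29 - 4 = 25. Stack: [25]
STORE_FAST s → s=25. Stack: []
LOAD_FAST r → push -9. Stack: [-9]
RETURN_VALUE → return -9.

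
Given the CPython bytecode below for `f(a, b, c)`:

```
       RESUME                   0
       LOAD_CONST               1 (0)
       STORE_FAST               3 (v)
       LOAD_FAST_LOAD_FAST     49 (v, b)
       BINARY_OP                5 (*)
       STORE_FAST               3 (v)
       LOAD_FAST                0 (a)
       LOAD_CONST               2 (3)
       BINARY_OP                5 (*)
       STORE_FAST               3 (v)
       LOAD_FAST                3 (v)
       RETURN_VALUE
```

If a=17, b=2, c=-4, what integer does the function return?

51

LOAD_CONST → push 0. Stack: [0]
STORE_FAST v → v=0. Stack: []
LOAD_FAST_LOAD_FAST v,b → push 0,2. Stack: [0, 2]
BINARY_OP * → 0 * 2 = 0. Stack: [0]
STORE_FAST v → v=0. Stack: []
LOAD_FAST a → push 17. Stack: [17]
LOAD_CONST → push 3. Stack: [17, 3]
BINARY_OP * → 17 * 3 = 51. Stack: [51]
STORE_FAST v → v=51. Stack: []
LOAD_FAST v → push 51. Stack: [51]
RETURN_VALUE → return 51.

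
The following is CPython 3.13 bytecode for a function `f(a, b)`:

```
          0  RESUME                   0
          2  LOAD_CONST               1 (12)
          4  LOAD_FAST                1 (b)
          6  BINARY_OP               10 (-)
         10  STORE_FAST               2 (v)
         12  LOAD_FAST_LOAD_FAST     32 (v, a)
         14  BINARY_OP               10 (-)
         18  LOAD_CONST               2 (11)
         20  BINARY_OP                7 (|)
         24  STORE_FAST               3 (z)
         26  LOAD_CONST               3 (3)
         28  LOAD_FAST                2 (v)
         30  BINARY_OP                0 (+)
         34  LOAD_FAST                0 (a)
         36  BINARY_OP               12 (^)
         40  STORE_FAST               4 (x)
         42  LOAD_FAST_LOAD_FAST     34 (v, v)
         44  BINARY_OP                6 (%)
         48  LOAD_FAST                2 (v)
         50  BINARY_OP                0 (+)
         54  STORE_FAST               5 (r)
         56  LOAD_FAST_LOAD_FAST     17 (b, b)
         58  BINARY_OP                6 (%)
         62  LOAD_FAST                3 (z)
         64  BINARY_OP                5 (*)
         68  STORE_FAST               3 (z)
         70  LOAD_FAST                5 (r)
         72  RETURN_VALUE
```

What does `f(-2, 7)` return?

LOAD_CONST → push 12. Stack: [12]
LOAD_FAST b → push 7. Stack: [12, 7]
BINARY_OP - → 12 - 7 = 5. Stack: [5]
STORE_FAST v → v=5. Stack: []
LOAD_FAST_LOAD_FAST v,a → push 5,-2. Stack: [5, -2]
BINARY_OP - → 5 - -2 = 7. Stack: [7]
LOAD_CONST → push 11. Stack: [7, 11]
BINARY_OP | → 7 | 11 = 15. Stack: [15]
STORE_FAST z → z=15. Stack: []
LOAD_CONST → push 3. Stack: [3]
LOAD_FAST v → push 5. Stack: [3, 5]
BINARY_OP + → 3 + 5 = 8. Stack: [8]
LOAD_FAST a → push -2. Stack: [8, -2]
BINARY_OP ^ → 8 ^ -2 = -10. Stack: [-10]
STORE_FAST x → x=-10. Stack: []
LOAD_FAST_LOAD_FAST v,v → push 5,5. Stack: [5, 5]
BINARY_OP % → 5 % 5 = 0. Stack: [0]
LOAD_FAST v → push 5. Stack: [0, 5]
BINARY_OP + → 0 + 5 = 5. Stack: [5]
STORE_FAST r → r=5. Stack: []
LOAD_FAST_LOAD_FAST b,b → push 7,7. Stack: [7, 7]
BINARY_OP % → 7 % 7 = 0. Stack: [0]
LOAD_FAST z → push 15. Stack: [0, 15]
BINARY_OP * → 0 * 15 = 0. Stack: [0]
STORE_FAST z → z=0. Stack: []
LOAD_FAST r → push 5. Stack: [5]
RETURN_VALUE → return 5.

5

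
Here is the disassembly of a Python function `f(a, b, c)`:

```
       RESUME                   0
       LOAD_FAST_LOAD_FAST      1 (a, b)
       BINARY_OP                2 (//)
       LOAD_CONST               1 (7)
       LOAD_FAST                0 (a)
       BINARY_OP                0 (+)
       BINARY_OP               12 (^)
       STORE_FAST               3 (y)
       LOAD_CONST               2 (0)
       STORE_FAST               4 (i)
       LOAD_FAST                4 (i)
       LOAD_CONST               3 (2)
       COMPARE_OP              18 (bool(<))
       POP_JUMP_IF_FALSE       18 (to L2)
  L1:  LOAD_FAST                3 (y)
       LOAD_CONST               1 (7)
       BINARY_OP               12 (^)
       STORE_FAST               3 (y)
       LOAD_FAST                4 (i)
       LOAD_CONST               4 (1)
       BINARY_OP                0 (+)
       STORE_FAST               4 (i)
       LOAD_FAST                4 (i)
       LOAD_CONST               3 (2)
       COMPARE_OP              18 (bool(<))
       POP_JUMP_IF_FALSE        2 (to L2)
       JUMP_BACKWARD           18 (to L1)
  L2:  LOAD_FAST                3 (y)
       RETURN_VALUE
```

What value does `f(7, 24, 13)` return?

LOAD_FAST_LOAD_FAST a,b → push 7,24. Stack: [7, 24]
BINARY_OP // → 7 // 24 = 0. Stack: [0]
LOAD_CONST → push 7. Stack: [0, 7]
LOAD_FAST a → push 7. Stack: [0, 7, 7]
BINARY_OP + → 7 + 7 = 14. Stack: [0, 14]
BINARY_OP ^ → 0 ^ 14 = 14. Stack: [14]
STORE_FAST y → y=14. Stack: []
LOAD_CONST → push 0. Stack: [0]
STORE_FAST i → i=0. Stack: []
LOAD_FAST i → push 0. Stack: [0]
LOAD_CONST → push 2. Stack: [0, 2]
COMPARE_OP bool(<) → 0 vs 2 = True. Stack: [True]
POP_JUMP_IF_FALSE → pop True; no jump. Stack: []
LOAD_FAST y → push 14. Stack: [14]
LOAD_CONST → push 7. Stack: [14, 7]
BINARY_OP ^ → 14 ^ 7 = 9. Stack: [9]
STORE_FAST y → y=9. Stack: []
LOAD_FAST i → push 0. Stack: [0]
LOAD_CONST → push 1. Stack: [0, 1]
BINARY_OP + → 0 + 1 = 1. Stack: [1]
STORE_FAST i → i=1. Stack: []
LOAD_FAST i → push 1. Stack: [1]
LOAD_CONST → push 2. Stack: [1, 2]
COMPARE_OP bool(<) → 1 vs 2 = True. Stack: [True]
POP_JUMP_IF_FALSE → pop True; no jump. Stack: []
LOAD_FAST y → push 9. Stack: [9]
LOAD_CONST → push 7. Stack: [9, 7]
BINARY_OP ^ → 9 ^ 7 = 14. Stack: [14]
STORE_FAST y → y=14. Stack: []
LOAD_FAST i → push 1. Stack: [1]
LOAD_CONST → push 1. Stack: [1, 1]
BINARY_OP + → 1 + 1 = 2. Stack: [2]
STORE_FAST i → i=2. Stack: []
LOAD_FAST i → push 2. Stack: [2]
LOAD_CONST → push 2. Stack: [2, 2]
COMPARE_OP bool(<) → 2 vs 2 = False. Stack: [False]
POP_JUMP_IF_FALSE → pop False; jump. Stack: []
LOAD_FAST y → push 14. Stack: [14]
RETURN_VALUE → return 14.

14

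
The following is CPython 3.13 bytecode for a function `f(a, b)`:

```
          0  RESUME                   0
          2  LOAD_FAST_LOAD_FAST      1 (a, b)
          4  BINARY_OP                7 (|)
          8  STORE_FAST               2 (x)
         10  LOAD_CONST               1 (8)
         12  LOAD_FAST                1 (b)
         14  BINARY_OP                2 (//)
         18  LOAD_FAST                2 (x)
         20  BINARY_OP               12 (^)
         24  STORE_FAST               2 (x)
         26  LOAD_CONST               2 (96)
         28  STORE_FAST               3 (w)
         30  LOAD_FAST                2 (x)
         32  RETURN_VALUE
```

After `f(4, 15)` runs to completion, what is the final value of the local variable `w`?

LOAD_FAST_LOAD_FAST a,b → push 4,15. Stack: [4, 15]
BINARY_OP | → 4 | 15 = 15. Stack: [15]
STORE_FAST x → x=15. Stack: []
LOAD_CONST → push 8. Stack: [8]
LOAD_FAST b → push 15. Stack: [8, 15]
BINARY_OP // → 8 // 15 = 0. Stack: [0]
LOAD_FAST x → push 15. Stack: [0, 15]
BINARY_OP ^ → 0 ^ 15 = 15. Stack: [15]
STORE_FAST x → x=15. Stack: []
LOAD_CONST → push 96. Stack: [96]
STORE_FAST w → w=96. Stack: []
LOAD_FAST x → push 15. Stack: [15]
RETURN_VALUE → return 15.

96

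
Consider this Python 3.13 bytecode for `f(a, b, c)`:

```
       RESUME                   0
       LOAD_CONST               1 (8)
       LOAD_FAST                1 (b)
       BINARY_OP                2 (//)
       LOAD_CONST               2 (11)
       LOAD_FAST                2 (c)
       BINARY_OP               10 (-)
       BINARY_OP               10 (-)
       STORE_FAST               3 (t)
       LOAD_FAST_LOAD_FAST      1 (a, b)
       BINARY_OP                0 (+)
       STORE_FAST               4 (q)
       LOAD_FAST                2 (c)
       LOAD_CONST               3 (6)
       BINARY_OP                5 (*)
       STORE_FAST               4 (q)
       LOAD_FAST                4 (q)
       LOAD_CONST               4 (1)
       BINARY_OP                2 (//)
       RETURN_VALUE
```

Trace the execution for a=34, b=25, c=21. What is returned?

LOAD_CONST → push 8. Stack: [8]
LOAD_FAST b → push 25. Stack: [8, 25]
BINARY_OP // → 8 // 25 = 0. Stack: [0]
LOAD_CONST → push 11. Stack: [0, 11]
LOAD_FAST c → push 21. Stack: [0, 11, 21]
BINARY_OP - → 11 - 21 = -10. Stack: [0, -10]
BINARY_OP - → 0 - -10 = 10. Stack: [10]
STORE_FAST t → t=10. Stack: []
LOAD_FAST_LOAD_FAST a,b → push 34,25. Stack: [34, 25]
BINARY_OP + → 34 + 25 = 59. Stack: [59]
STORE_FAST q → q=59. Stack: []
LOAD_FAST c → push 21. Stack: [21]
LOAD_CONST → push 6. Stack: [21, 6]
BINARY_OP * → 21 * 6 = 126. Stack: [126]
STORE_FAST q → q=126. Stack: []
LOAD_FAST q → push 126. Stack: [126]
LOAD_CONST → push 1. Stack: [126, 1]
BINARY_OP // → 126 // 1 = 126. Stack: [126]
RETURN_VALUE → return 126.

126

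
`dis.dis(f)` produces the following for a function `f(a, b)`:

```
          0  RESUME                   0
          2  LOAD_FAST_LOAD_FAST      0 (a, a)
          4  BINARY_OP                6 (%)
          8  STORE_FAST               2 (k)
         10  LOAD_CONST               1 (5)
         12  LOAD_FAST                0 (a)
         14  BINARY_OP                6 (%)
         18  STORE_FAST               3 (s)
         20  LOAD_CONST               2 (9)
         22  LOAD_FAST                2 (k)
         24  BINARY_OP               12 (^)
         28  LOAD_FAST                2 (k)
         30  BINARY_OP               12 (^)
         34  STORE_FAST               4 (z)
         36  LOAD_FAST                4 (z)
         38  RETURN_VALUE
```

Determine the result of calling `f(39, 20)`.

9

LOAD_FAST_LOAD_FAST a,a → push 39,39. Stack: [39, 39]
BINARY_OP % → 39 % 39 = 0. Stack: [0]
STORE_FAST k → k=0. Stack: []
LOAD_CONST → push 5. Stack: [5]
LOAD_FAST a → push 39. Stack: [5, 39]
BINARY_OP % → 5 % 39 = 5. Stack: [5]
STORE_FAST s → s=5. Stack: []
LOAD_CONST → push 9. Stack: [9]
LOAD_FAST k → push 0. Stack: [9, 0]
BINARY_OP ^ → 9 ^ 0 = 9. Stack: [9]
LOAD_FAST k → push 0. Stack: [9, 0]
BINARY_OP ^ → 9 ^ 0 = 9. Stack: [9]
STORE_FAST z → z=9. Stack: []
LOAD_FAST z → push 9. Stack: [9]
RETURN_VALUE → return 9.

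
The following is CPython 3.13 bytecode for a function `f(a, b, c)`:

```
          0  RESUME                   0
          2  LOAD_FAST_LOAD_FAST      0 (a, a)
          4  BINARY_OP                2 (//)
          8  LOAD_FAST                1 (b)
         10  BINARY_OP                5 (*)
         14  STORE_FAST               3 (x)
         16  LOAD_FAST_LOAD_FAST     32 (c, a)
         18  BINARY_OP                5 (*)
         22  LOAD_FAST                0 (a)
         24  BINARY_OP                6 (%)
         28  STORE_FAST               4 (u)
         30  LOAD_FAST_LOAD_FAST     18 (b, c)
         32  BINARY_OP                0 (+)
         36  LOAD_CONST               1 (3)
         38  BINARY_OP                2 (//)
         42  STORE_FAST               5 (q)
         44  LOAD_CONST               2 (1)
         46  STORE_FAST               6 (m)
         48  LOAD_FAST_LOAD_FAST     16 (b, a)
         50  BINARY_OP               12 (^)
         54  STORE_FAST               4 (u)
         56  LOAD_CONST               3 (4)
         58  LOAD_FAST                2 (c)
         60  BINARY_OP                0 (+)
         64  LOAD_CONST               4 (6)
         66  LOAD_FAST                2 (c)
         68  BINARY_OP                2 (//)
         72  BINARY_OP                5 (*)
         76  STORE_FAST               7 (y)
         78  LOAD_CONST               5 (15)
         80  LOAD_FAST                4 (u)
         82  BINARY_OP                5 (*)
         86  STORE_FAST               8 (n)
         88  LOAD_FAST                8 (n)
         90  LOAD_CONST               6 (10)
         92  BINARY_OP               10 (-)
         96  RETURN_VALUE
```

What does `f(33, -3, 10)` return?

-550

LOAD_FAST_LOAD_FAST a,a → push 33,33. Stack: [33, 33]
BINARY_OP // → 33 // 33 = 1. Stack: [1]
LOAD_FAST b → push -3. Stack: [1, -3]
BINARY_OP * → 1 * -3 = -3. Stack: [-3]
STORE_FAST x → x=-3. Stack: []
LOAD_FAST_LOAD_FAST c,a → push 10,33. Stack: [10, 33]
BINARY_OP * → 10 * 33 = 330. Stack: [330]
LOAD_FAST a → push 33. Stack: [330, 33]
BINARY_OP % → 330 % 33 = 0. Stack: [0]
STORE_FAST u → u=0. Stack: []
LOAD_FAST_LOAD_FAST b,c → push -3,10. Stack: [-3, 10]
BINARY_OP + → -3 + 10 = 7. Stack: [7]
LOAD_CONST → push 3. Stack: [7, 3]
BINARY_OP // → 7 // 3 = 2. Stack: [2]
STORE_FAST q → q=2. Stack: []
LOAD_CONST → push 1. Stack: [1]
STORE_FAST m → m=1. Stack: []
LOAD_FAST_LOAD_FAST b,a → push -3,33. Stack: [-3, 33]
BINARY_OP ^ → -3 ^ 33 = -36. Stack: [-36]
STORE_FAST u → u=-36. Stack: []
LOAD_CONST → push 4. Stack: [4]
LOAD_FAST c → push 10. Stack: [4, 10]
BINARY_OP + → 4 + 10 = 14. Stack: [14]
LOAD_CONST → push 6. Stack: [14, 6]
LOAD_FAST c → push 10. Stack: [14, 6, 10]
BINARY_OP // → 6 // 10 = 0. Stack: [14, 0]
BINARY_OP * → 14 * 0 = 0. Stack: [0]
STORE_FAST y → y=0. Stack: []
LOAD_CONST → push 15. Stack: [15]
LOAD_FAST u → push -36. Stack: [15, -36]
BINARY_OP * → 15 * -36 = -540. Stack: [-540]
STORE_FAST n → n=-540. Stack: []
LOAD_FAST n → push -540. Stack: [-540]
LOAD_CONST → push 10. Stack: [-540, 10]
BINARY_OP - → -540 - 10 = -550. Stack: [-550]
RETURN_VALUE → return -550.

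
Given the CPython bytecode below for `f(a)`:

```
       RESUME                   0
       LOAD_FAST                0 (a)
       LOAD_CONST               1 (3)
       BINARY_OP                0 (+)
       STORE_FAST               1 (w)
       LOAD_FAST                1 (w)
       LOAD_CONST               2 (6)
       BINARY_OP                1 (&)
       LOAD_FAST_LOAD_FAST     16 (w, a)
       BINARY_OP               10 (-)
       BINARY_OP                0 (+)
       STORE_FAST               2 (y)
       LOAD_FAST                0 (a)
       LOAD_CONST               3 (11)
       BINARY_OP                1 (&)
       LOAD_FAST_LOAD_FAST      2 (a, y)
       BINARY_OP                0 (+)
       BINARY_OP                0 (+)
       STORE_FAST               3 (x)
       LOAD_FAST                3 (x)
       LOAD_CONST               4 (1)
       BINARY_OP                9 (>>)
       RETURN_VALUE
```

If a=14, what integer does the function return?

13

LOAD_FAST a → push 14. Stack: [14]
LOAD_CONST → push 3. Stack: [14, 3]
BINARY_OP + → 14 + 3 = 17. Stack: [17]
STORE_FAST w → w=17. Stack: []
LOAD_FAST w → push 17. Stack: [17]
LOAD_CONST → push 6. Stack: [17, 6]
BINARY_OP & → 17 & 6 = 0. Stack: [0]
LOAD_FAST_LOAD_FAST w,a → push 17,14. Stack: [0, 17, 14]
BINARY_OP - → 17 - 14 = 3. Stack: [0, 3]
BINARY_OP + → 0 + 3 = 3. Stack: [3]
STORE_FAST y → y=3. Stack: []
LOAD_FAST a → push 14. Stack: [14]
LOAD_CONST → push 11. Stack: [14, 11]
BINARY_OP & → 14 & 11 = 10. Stack: [10]
LOAD_FAST_LOAD_FAST a,y → push 14,3. Stack: [10, 14, 3]
BINARY_OP + → 14 + 3 = 17. Stack: [10, 17]
BINARY_OP + → 10 + 17 = 27. Stack: [27]
STORE_FAST x → x=27. Stack: []
LOAD_FAST x → push 27. Stack: [27]
LOAD_CONST → push 1. Stack: [27, 1]
BINARY_OP >> → 27 >> 1 = 13. Stack: [13]
RETURN_VALUE → return 13.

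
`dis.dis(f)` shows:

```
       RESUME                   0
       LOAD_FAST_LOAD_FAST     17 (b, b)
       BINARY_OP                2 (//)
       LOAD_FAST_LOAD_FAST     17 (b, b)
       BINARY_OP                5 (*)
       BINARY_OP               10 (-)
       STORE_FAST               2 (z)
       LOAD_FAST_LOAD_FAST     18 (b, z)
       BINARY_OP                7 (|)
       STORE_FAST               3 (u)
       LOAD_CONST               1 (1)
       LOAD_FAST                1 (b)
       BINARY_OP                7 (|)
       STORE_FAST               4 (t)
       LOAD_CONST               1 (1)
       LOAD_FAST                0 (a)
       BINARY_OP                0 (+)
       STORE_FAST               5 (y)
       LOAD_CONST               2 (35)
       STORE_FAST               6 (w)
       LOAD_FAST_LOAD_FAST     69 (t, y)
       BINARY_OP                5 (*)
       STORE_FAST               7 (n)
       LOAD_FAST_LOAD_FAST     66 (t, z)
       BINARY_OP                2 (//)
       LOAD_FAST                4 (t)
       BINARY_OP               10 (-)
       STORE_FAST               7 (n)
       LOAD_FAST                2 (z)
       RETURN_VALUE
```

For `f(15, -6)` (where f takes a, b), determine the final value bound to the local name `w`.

35

LOAD_FAST_LOAD_FAST b,b → push -6,-6. Stack: [-6, -6]
BINARY_OP // → -6 // -6 = 1. Stack: [1]
LOAD_FAST_LOAD_FAST b,b → push -6,-6. Stack: [1, -6, -6]
BINARY_OP * → -6 * -6 = 36. Stack: [1, 36]
BINARY_OP - → 1 - 36 = -35. Stack: [-35]
STORE_FAST z → z=-35. Stack: []
LOAD_FAST_LOAD_FAST b,z → push -6,-35. Stack: [-6, -35]
BINARY_OP | → -6 | -35 = -1. Stack: [-1]
STORE_FAST u → u=-1. Stack: []
LOAD_CONST → push 1. Stack: [1]
LOAD_FAST b → push -6. Stack: [1, -6]
BINARY_OP | → 1 | -6 = -5. Stack: [-5]
STORE_FAST t → t=-5. Stack: []
LOAD_CONST → push 1. Stack: [1]
LOAD_FAST a → push 15. Stack: [1, 15]
BINARY_OP + → 1 + 15 = 16. Stack: [16]
STORE_FAST y → y=16. Stack: []
LOAD_CONST → push 35. Stack: [35]
STORE_FAST w → w=35. Stack: []
LOAD_FAST_LOAD_FAST t,y → push -5,16. Stack: [-5, 16]
BINARY_OP * → -5 * 16 = -80. Stack: [-80]
STORE_FAST n → n=-80. Stack: []
LOAD_FAST_LOAD_FAST t,z → push -5,-35. Stack: [-5, -35]
BINARY_OP // → -5 // -35 = 0. Stack: [0]
LOAD_FAST t → push -5. Stack: [0, -5]
BINARY_OP - → 0 - -5 = 5. Stack: [5]
STORE_FAST n → n=5. Stack: []
LOAD_FAST z → push -35. Stack: [-35]
RETURN_VALUE → return -35.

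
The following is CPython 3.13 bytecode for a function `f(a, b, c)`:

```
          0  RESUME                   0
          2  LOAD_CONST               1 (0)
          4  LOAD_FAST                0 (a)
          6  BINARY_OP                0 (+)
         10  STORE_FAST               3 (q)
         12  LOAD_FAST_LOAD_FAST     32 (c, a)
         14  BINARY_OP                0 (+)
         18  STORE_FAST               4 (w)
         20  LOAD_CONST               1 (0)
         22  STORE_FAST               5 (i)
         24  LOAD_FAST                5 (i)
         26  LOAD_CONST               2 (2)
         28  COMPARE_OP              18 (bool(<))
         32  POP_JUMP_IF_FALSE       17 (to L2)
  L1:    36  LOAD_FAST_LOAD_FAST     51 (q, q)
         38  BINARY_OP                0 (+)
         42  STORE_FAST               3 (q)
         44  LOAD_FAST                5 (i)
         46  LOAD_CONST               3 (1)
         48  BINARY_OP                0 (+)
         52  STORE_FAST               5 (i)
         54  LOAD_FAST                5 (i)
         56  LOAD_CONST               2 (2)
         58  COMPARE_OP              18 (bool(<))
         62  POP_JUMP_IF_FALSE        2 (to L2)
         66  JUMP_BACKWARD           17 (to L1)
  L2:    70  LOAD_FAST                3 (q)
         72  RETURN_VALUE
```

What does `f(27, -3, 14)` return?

108

LOAD_CONST → push 0. Stack: [0]
LOAD_FAST a → push 27. Stack: [0, 27]
BINARY_OP + → 0 + 27 = 27. Stack: [27]
STORE_FAST q → q=27. Stack: []
LOAD_FAST_LOAD_FAST c,a → push 14,27. Stack: [14, 27]
BINARY_OP + → 14 + 27 = 41. Stack: [41]
STORE_FAST w → w=41. Stack: []
LOAD_CONST → push 0. Stack: [0]
STORE_FAST i → i=0. Stack: []
LOAD_FAST i → push 0. Stack: [0]
LOAD_CONST → push 2. Stack: [0, 2]
COMPARE_OP bool(<) → 0 vs 2 = True. Stack: [True]
POP_JUMP_IF_FALSE → pop True; no jump. Stack: []
LOAD_FAST_LOAD_FAST q,q → push 27,27. Stack: [27, 27]
BINARY_OP + → 27 + 27 = 54. Stack: [54]
STORE_FAST q → q=54. Stack: []
LOAD_FAST i → push 0. Stack: [0]
LOAD_CONST → push 1. Stack: [0, 1]
BINARY_OP + → 0 + 1 = 1. Stack: [1]
STORE_FAST i → i=1. Stack: []
LOAD_FAST i → push 1. Stack: [1]
LOAD_CONST → push 2. Stack: [1, 2]
COMPARE_OP bool(<) → 1 vs 2 = True. Stack: [True]
POP_JUMP_IF_FALSE → pop True; no jump. Stack: []
LOAD_FAST_LOAD_FAST q,q → push 54,54. Stack: [54, 54]
BINARY_OP + → 54 + 54 = 108. Stack: [108]
STORE_FAST q → q=108. Stack: []
LOAD_FAST i → push 1. Stack: [1]
LOAD_CONST → push 1. Stack: [1, 1]
BINARY_OP + → 1 + 1 = 2. Stack: [2]
STORE_FAST i → i=2. Stack: []
LOAD_FAST i → push 2. Stack: [2]
LOAD_CONST → push 2. Stack: [2, 2]
COMPARE_OP bool(<) → 2 vs 2 = False. Stack: [False]
POP_JUMP_IF_FALSE → pop False; jump. Stack: []
LOAD_FAST q → push 108. Stack: [108]
RETURN_VALUE → return 108.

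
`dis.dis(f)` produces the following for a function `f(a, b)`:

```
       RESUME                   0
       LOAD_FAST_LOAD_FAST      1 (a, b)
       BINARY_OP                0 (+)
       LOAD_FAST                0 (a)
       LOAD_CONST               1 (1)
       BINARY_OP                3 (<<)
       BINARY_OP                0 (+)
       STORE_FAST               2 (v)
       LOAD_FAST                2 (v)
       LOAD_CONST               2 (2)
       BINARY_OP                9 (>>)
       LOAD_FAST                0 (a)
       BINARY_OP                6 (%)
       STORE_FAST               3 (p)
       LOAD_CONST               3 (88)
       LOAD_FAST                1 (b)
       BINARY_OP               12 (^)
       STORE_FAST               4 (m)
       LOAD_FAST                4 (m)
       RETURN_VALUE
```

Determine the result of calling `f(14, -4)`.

LOAD_FAST_LOAD_FAST a,b → push 14,-4. Stack: [14, -4]
BINARY_OP + → 14 + -4 = 10. Stack: [10]
LOAD_FAST a → push 14. Stack: [10, 14]
LOAD_CONST → push 1. Stack: [10, 14, 1]
BINARY_OP << → 14 << 1 = 28. Stack: [10, 28]
BINARY_OP + → 10 + 28 = 38. Stack: [38]
STORE_FAST v → v=38. Stack: []
LOAD_FAST v → push 38. Stack: [38]
LOAD_CONST → push 2. Stack: [38, 2]
BINARY_OP >> → 38 >> 2 = 9. Stack: [9]
LOAD_FAST a → push 14. Stack: [9, 14]
BINARY_OP % → 9 % 14 = 9. Stack: [9]
STORE_FAST p → p=9. Stack: []
LOAD_CONST → push 88. Stack: [88]
LOAD_FAST b → push -4. Stack: [88, -4]
BINARY_OP ^ → 88 ^ -4 = -92. Stack: [-92]
STORE_FAST m → m=-92. Stack: []
LOAD_FAST m → push -92. Stack: [-92]
RETURN_VALUE → return -92.

-92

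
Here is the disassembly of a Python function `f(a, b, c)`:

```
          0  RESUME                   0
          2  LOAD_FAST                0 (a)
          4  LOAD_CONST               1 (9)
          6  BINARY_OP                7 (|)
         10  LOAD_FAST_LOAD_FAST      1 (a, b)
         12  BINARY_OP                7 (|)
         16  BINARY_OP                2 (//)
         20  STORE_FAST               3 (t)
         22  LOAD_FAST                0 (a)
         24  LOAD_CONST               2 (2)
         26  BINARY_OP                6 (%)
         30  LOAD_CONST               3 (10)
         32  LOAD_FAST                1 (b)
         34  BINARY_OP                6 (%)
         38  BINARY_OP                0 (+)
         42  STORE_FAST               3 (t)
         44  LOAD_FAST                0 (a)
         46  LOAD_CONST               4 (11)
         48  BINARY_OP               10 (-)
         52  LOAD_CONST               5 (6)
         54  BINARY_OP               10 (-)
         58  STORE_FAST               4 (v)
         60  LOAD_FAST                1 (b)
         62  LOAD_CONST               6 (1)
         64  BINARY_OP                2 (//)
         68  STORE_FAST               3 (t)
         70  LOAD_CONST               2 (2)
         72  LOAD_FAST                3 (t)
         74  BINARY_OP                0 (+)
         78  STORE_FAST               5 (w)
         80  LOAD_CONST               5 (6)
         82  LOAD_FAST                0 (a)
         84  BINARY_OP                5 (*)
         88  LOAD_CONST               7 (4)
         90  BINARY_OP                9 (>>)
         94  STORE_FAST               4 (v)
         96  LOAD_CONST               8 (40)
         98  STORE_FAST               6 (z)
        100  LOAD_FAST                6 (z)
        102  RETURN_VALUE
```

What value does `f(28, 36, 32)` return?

40

LOAD_FAST a → push 28. Stack: [28]
LOAD_CONST → push 9. Stack: [28, 9]
BINARY_OP | → 28 | 9 = 29. Stack: [29]
LOAD_FAST_LOAD_FAST a,b → push 28,36. Stack: [29, 28, 36]
BINARY_OP | → 28 | 36 = 60. Stack: [29, 60]
BINARY_OP // → 29 // 60 = 0. Stack: [0]
STORE_FAST t → t=0. Stack: []
LOAD_FAST a → push 28. Stack: [28]
LOAD_CONST → push 2. Stack: [28, 2]
BINARY_OP % → 28 % 2 = 0. Stack: [0]
LOAD_CONST → push 10. Stack: [0, 10]
LOAD_FAST b → push 36. Stack: [0, 10, 36]
BINARY_OP % → 10 % 36 = 10. Stack: [0, 10]
BINARY_OP + → 0 + 10 = 10. Stack: [10]
STORE_FAST t → t=10. Stack: []
LOAD_FAST a → push 28. Stack: [28]
LOAD_CONST → push 11. Stack: [28, 11]
BINARY_OP - → 28 - 11 = 17. Stack: [17]
LOAD_CONST → push 6. Stack: [17, 6]
BINARY_OP - → 17 - 6 = 11. Stack: [11]
STORE_FAST v → v=11. Stack: []
LOAD_FAST b → push 36. Stack: [36]
LOAD_CONST → push 1. Stack: [36, 1]
BINARY_OP // → 36 // 1 = 36. Stack: [36]
STORE_FAST t → t=36. Stack: []
LOAD_CONST → push 2. Stack: [2]
LOAD_FAST t → push 36. Stack: [2, 36]
BINARY_OP + → 2 + 36 = 38. Stack: [38]
STORE_FAST w → w=38. Stack: []
LOAD_CONST → push 6. Stack: [6]
LOAD_FAST a → push 28. Stack: [6, 28]
BINARY_OP * → 6 * 28 = 168. Stack: [168]
LOAD_CONST → push 4. Stack: [168, 4]
BINARY_OP >> → 168 >> 4 = 10. Stack: [10]
STORE_FAST v → v=10. Stack: []
LOAD_CONST → push 40. Stack: [40]
STORE_FAST z → z=40. Stack: []
LOAD_FAST z → push 40. Stack: [40]
RETURN_VALUE → return 40.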